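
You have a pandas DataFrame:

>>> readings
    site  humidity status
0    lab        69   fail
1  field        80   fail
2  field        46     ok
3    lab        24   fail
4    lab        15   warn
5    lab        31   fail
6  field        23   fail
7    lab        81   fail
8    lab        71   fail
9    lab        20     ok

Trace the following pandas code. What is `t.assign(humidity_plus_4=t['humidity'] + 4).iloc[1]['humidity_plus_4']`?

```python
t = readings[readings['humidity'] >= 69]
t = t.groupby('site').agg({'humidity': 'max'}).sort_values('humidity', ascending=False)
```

84

filter rows where humidity >= 69:
    site  humidity status
0    lab        69   fail
1  field        80   fail
7    lab        81   fail
8    lab        71   fail
group by site, max of humidity:
       humidity
site           
field        80
lab          81
sort by humidity descending:
       humidity
site           
lab          81
field        80
add column humidity_plus_4 = t['humidity'] + 4:
       humidity  humidity_plus_4
site                            
lab          81               85
field        80               84
So iloc[1]['humidity_plus_4'] = 84.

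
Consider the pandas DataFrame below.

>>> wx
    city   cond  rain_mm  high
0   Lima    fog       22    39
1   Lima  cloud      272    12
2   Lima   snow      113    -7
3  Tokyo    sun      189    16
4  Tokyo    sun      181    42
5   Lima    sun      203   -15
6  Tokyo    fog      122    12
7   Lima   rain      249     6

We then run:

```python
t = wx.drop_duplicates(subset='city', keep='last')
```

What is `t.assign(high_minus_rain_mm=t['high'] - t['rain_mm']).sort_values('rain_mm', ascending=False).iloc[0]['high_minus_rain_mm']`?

drop duplicate city (keep=last):
    city  cond  rain_mm  high
6  Tokyo   fog      122    12
7   Lima  rain      249     6
add column high_minus_rain_mm = t['high'] - t['rain_mm']:
    city  cond  rain_mm  high  high_minus_rain_mm
6  Tokyo   fog      122    12                -110
7   Lima  rain      249     6                -243
sort by rain_mm descending:
    city  cond  rain_mm  high  high_minus_rain_mm
7   Lima  rain      249     6                -243
6  Tokyo   fog      122    12                -110
value at position 0, column 'high_minus_rain_mm' → -243

-243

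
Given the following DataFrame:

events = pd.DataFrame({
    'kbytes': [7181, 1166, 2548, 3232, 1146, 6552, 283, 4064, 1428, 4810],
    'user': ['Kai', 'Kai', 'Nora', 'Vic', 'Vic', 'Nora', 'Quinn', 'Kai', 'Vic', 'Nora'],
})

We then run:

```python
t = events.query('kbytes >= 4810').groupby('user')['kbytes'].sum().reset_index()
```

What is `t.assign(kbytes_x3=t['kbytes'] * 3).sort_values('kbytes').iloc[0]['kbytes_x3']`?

filter rows where kbytes >= 4810:
   kbytes  user
0    7181   Kai
5    6552  Nora
9    4810  Nora
group by user, sum of kbytes:
user
Kai      7181
Nora    11362
Name: kbytes, dtype: int64
reset_index():
   user  kbytes
0   Kai    7181
1  Nora   11362
add column kbytes_x3 = t['kbytes'] * 3:
   user  kbytes  kbytes_x3
0   Kai    7181      21543
1  Nora   11362      34086
sort by kbytes:
   user  kbytes  kbytes_x3
0   Kai    7181      21543
1  Nora   11362      34086
So iloc[0]['kbytes_x3'] = 21543.

21543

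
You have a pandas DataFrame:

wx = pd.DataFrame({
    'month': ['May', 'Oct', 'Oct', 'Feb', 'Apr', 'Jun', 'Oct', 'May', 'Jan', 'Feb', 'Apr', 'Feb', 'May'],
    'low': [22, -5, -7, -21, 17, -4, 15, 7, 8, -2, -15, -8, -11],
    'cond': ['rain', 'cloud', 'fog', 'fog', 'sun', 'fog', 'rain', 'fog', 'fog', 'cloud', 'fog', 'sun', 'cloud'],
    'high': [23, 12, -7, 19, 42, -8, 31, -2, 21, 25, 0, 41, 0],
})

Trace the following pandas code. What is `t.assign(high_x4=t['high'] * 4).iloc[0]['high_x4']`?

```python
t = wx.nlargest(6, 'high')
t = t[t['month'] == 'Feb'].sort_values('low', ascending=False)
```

100

take 6 rows with largest high:
   month  low   cond  high
4    Apr   17    sun    42
11   Feb   -8    sun    41
6    Oct   15   rain    31
9    Feb   -2  cloud    25
0    May   22   rain    23
8    Jan    8    fog    21
filter rows where month == 'Feb':
   month  low   cond  high
11   Feb   -8    sun    41
9    Feb   -2  cloud    25
sort by low descending:
   month  low   cond  high
9    Feb   -2  cloud    25
11   Feb   -8    sun    41
add column high_x4 = t['high'] * 4:
   month  low   cond  high  high_x4
9    Feb   -2  cloud    25      100
11   Feb   -8    sun    41      164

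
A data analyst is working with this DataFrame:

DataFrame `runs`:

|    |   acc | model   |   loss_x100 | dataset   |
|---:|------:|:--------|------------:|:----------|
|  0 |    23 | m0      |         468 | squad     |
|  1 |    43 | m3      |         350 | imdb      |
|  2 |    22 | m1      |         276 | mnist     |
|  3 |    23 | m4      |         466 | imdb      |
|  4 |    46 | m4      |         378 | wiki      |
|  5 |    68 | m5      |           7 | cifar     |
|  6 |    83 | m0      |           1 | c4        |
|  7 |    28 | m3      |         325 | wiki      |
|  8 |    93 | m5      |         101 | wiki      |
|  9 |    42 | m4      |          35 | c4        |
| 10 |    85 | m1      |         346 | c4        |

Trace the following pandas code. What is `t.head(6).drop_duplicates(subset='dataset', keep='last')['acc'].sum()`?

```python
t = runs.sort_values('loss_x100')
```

160

sort by loss_x100:
    acc model  loss_x100 dataset
6    83    m0          1      c4
5    68    m5          7   cifar
9    42    m4         35      c4
8    93    m5        101    wiki
2    22    m1        276   mnist
7    28    m3        325    wiki
10   85    m1        346      c4
1    43    m3        350    imdb
4    46    m4        378    wiki
3    23    m4        466    imdb
0    23    m0        468   squad
take first 6 rows:
   acc model  loss_x100 dataset
6   83    m0          1      c4
5   68    m5          7   cifar
9   42    m4         35      c4
8   93    m5        101    wiki
2   22    m1        276   mnist
7   28    m3        325    wiki
drop duplicate dataset (keep=last):
   acc model  loss_x100 dataset
5   68    m5          7   cifar
9   42    m4         35      c4
2   22    m1        276   mnist
7   28    m3        325    wiki
Taking the sum of column 'acc' gives 160.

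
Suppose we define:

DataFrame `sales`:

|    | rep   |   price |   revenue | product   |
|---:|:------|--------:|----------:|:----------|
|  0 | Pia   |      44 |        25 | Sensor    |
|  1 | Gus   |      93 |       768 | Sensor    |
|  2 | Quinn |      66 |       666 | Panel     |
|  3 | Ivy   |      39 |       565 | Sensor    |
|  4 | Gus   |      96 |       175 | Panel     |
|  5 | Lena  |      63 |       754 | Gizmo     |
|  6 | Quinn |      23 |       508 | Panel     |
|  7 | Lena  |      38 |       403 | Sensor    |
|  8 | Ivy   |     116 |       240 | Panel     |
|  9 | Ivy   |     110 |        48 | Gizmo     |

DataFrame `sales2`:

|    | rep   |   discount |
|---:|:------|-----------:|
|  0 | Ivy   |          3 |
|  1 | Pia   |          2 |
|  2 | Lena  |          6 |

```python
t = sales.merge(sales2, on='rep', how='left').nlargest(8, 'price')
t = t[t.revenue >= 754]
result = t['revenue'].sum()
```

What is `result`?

merge on 'rep' (how='left') → 10 rows:
     rep  price  revenue product  discount
0    Pia     44       25  Sensor       2.0
1    Gus     93      768  Sensor       NaN
2  Quinn     66      666   Panel       NaN
3    Ivy     39      565  Sensor       3.0
4    Gus     96      175   Panel       NaN
5   Lena     63      754   Gizmo       6.0
6  Quinn     23      508   Panel       NaN
7   Lena     38      403  Sensor       6.0
8    Ivy    116      240   Panel       3.0
9    Ivy    110       48   Gizmo       3.0
take 8 rows with largest price:
     rep  price  revenue product  discount
8    Ivy    116      240   Panel       3.0
9    Ivy    110       48   Gizmo       3.0
4    Gus     96      175   Panel       NaN
1    Gus     93      768  Sensor       NaN
2  Quinn     66      666   Panel       NaN
5   Lena     63      754   Gizmo       6.0
0    Pia     44       25  Sensor       2.0
3    Ivy     39      565  Sensor       3.0
filter rows where revenue >= 754:
    rep  price  revenue product  discount
1   Gus     93      768  Sensor       NaN
5  Lena     63      754   Gizmo       6.0

1522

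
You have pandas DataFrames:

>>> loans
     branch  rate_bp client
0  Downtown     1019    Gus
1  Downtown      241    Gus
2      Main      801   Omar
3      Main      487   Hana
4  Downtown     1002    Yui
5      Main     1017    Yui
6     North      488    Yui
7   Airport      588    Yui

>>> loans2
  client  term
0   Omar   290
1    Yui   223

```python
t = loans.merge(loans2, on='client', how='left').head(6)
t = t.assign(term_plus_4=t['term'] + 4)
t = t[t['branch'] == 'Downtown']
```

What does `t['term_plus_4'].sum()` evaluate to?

227.0

merge on 'client' (how='left') → 8 rows:
     branch  rate_bp client   term
0  Downtown     1019    Gus    NaN
1  Downtown      241    Gus    NaN
2      Main      801   Omar  290.0
3      Main      487   Hana    NaN
4  Downtown     1002    Yui  223.0
5      Main     1017    Yui  223.0
6     North      488    Yui  223.0
7   Airport      588    Yui  223.0
take first 6 rows:
     branch  rate_bp client   term
0  Downtown     1019    Gus    NaN
1  Downtown      241    Gus    NaN
2      Main      801   Omar  290.0
3      Main      487   Hana    NaN
4  Downtown     1002    Yui  223.0
5      Main     1017    Yui  223.0
add column term_plus_4 = t['term'] + 4:
     branch  rate_bp client   term  term_plus_4
0  Downtown     1019    Gus    NaN          NaN
1  Downtown      241    Gus    NaN          NaN
2      Main      801   Omar  290.0        294.0
3      Main      487   Hana    NaN          NaN
4  Downtown     1002    Yui  223.0        227.0
5      Main     1017    Yui  223.0        227.0
filter rows where branch == 'Downtown':
     branch  rate_bp client   term  term_plus_4
0  Downtown     1019    Gus    NaN          NaN
1  Downtown      241    Gus    NaN          NaN
4  Downtown     1002    Yui  223.0        227.0
So sum() = 227.0.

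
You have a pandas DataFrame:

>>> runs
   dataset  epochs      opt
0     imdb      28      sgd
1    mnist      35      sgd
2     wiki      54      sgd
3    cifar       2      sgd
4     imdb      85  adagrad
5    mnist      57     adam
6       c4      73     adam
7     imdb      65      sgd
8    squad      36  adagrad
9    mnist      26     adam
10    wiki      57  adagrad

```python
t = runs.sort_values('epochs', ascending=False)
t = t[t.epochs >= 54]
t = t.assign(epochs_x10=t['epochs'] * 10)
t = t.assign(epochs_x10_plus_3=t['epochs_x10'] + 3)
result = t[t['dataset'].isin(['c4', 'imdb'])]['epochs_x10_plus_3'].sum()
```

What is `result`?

sort by epochs descending:
   dataset  epochs      opt
4     imdb      85  adagrad
6       c4      73     adam
7     imdb      65      sgd
5    mnist      57     adam
10    wiki      57  adagrad
2     wiki      54      sgd
8    squad      36  adagrad
1    mnist      35      sgd
0     imdb      28      sgd
9    mnist      26     adam
3    cifar       2      sgd
filter rows where epochs >= 54:
   dataset  epochs      opt
4     imdb      85  adagrad
6       c4      73     adam
7     imdb      65      sgd
5    mnist      57     adam
10    wiki      57  adagrad
2     wiki      54      sgd
add column epochs_x10 = t['epochs'] * 10:
   dataset  epochs      opt  epochs_x10
4     imdb      85  adagrad         850
6       c4      73     adam         730
7     imdb      65      sgd         650
5    mnist      57     adam         570
10    wiki      57  adagrad         570
2     wiki      54      sgd         540
add column epochs_x10_plus_3 = t['epochs_x10'] + 3:
   dataset  epochs      opt  epochs_x10  epochs_x10_plus_3
4     imdb      85  adagrad         850                853
6       c4      73     adam         730                733
7     imdb      65      sgd         650                653
5    mnist      57     adam         570                573
10    wiki      57  adagrad         570                573
2     wiki      54      sgd         540                543
filter rows where dataset in ['c4', 'imdb']:
  dataset  epochs      opt  epochs_x10  epochs_x10_plus_3
4    imdb      85  adagrad         850                853
6      c4      73     adam         730                733
7    imdb      65      sgd         650                653
Reading off the sum of column 'epochs_x10_plus_3', we get 2239.

2239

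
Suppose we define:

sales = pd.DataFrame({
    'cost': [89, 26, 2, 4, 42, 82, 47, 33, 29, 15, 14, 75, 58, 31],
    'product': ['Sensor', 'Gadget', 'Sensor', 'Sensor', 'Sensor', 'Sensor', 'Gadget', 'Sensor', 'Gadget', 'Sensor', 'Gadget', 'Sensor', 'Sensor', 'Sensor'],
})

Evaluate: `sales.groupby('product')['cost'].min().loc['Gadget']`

group by product, min of cost:
product
Gadget    14
Sensor     2
Name: cost, dtype: int64
Taking the value at index 'Gadget' gives 14.

14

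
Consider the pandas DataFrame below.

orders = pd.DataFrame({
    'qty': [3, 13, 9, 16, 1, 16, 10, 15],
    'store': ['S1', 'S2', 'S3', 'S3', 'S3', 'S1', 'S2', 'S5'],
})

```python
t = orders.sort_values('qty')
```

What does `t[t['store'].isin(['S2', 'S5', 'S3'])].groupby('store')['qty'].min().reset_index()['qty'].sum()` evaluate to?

26

sort by qty:
   qty store
4    1    S3
0    3    S1
2    9    S3
6   10    S2
1   13    S2
7   15    S5
3   16    S3
5   16    S1
filter rows where store in ['S2', 'S5', 'S3']:
   qty store
4    1    S3
2    9    S3
6   10    S2
1   13    S2
7   15    S5
3   16    S3
group by store, min of qty:
store
S2    10
S3     1
S5    15
Name: qty, dtype: int64
reset_index():
  store  qty
0    S2   10
1    S3    1
2    S5   15
Then the sum of column 'qty': 26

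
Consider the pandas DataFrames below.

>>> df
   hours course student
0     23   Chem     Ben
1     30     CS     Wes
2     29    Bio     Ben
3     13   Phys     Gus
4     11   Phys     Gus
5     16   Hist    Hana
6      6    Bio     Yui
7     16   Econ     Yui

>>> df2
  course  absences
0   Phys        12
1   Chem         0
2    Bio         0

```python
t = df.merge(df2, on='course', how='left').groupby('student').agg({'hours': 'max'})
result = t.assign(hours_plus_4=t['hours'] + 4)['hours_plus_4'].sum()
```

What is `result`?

124

merge on 'course' (how='left') → 8 rows:
   hours course student  absences
0     23   Chem     Ben       0.0
1     30     CS     Wes       NaN
2     29    Bio     Ben       0.0
3     13   Phys     Gus      12.0
4     11   Phys     Gus      12.0
5     16   Hist    Hana       NaN
6      6    Bio     Yui       0.0
7     16   Econ     Yui       NaN
group by student, max of hours:
         hours
student       
Ben         29
Gus         13
Hana        16
Wes         30
Yui         16
add column hours_plus_4 = t['hours'] + 4:
         hours  hours_plus_4
student                     
Ben         29            33
Gus         13            17
Hana        16            20
Wes         30            34
Yui         16            20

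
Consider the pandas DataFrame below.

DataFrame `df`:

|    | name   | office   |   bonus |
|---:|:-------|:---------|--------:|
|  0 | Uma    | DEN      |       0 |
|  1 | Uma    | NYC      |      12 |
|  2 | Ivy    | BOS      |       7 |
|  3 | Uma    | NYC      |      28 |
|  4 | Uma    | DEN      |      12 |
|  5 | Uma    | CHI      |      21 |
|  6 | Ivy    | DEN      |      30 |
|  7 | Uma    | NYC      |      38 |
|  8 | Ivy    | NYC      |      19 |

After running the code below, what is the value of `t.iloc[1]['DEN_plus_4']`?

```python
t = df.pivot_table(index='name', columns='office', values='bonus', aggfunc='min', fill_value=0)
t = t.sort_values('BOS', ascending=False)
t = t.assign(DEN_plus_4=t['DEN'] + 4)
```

4

pivot: rows=name, cols=office, min(bonus):
office  BOS  CHI  DEN  NYC
name                      
Ivy       7    0   30   19
Uma       0   21    0   12
sort by BOS descending:
office  BOS  CHI  DEN  NYC
name                      
Ivy       7    0   30   19
Uma       0   21    0   12
add column DEN_plus_4 = t['DEN'] + 4:
office  BOS  CHI  DEN  NYC  DEN_plus_4
name                                  
Ivy       7    0   30   19          34
Uma       0   21    0   12           4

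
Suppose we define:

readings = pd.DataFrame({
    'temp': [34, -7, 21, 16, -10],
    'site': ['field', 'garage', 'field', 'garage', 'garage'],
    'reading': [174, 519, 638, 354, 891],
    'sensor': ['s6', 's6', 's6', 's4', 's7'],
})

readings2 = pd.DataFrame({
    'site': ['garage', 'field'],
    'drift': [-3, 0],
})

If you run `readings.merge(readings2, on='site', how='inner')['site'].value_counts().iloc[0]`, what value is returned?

3

merge on 'site' (how='inner') → 5 rows:
   temp    site  reading sensor  drift
0    34   field      174     s6      0
1    -7  garage      519     s6     -3
2    21   field      638     s6      0
3    16  garage      354     s4     -3
4   -10  garage      891     s7     -3
value_counts of site:
site
garage    3
field     2
Name: count, dtype: int64
So iloc[0] = 3.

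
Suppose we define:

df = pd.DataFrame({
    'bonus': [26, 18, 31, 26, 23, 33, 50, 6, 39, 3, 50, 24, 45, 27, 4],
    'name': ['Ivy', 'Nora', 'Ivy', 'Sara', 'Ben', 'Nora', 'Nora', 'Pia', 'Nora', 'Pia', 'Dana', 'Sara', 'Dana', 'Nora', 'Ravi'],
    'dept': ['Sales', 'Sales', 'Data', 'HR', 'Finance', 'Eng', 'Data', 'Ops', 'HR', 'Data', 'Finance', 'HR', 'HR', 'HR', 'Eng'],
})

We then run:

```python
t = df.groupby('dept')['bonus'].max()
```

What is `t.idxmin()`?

Ops

group by dept, max of bonus:
dept
Data       50
Eng        33
Finance    50
HR         45
Ops         6
Sales      26
Name: bonus, dtype: int64
Taking the label with the smallest value gives Ops.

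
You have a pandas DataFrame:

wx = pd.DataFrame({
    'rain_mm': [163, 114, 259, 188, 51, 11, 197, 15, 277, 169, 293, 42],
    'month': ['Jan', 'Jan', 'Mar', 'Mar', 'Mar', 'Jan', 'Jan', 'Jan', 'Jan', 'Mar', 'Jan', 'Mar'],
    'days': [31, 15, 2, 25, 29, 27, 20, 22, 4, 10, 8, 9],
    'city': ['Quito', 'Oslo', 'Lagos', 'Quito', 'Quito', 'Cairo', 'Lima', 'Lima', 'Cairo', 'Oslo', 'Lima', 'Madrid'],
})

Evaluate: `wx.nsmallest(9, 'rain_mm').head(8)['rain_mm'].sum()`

take 9 rows with smallest rain_mm:
    rain_mm month  days    city
5        11   Jan    27   Cairo
7        15   Jan    22    Lima
11       42   Mar     9  Madrid
4        51   Mar    29   Quito
1       114   Jan    15    Oslo
0       163   Jan    31   Quito
9       169   Mar    10    Oslo
3       188   Mar    25   Quito
6       197   Jan    20    Lima
take first 8 rows:
    rain_mm month  days    city
5        11   Jan    27   Cairo
7        15   Jan    22    Lima
11       42   Mar     9  Madrid
4        51   Mar    29   Quito
1       114   Jan    15    Oslo
0       163   Jan    31   Quito
9       169   Mar    10    Oslo
3       188   Mar    25   Quito

753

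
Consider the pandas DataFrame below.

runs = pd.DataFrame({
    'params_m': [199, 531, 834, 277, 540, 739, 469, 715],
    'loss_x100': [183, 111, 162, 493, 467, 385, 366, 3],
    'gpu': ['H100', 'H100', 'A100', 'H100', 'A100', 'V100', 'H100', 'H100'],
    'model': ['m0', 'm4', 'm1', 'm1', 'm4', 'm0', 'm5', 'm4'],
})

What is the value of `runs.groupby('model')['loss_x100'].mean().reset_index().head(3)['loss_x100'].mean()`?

group by model, mean of loss_x100:
model
m0    284.000000
m1    327.500000
m4    193.666667
m5    366.000000
Name: loss_x100, dtype: float64
reset_index():
  model   loss_x100
0    m0  284.000000
1    m1  327.500000
2    m4  193.666667
3    m5  366.000000
take first 3 rows:
  model   loss_x100
0    m0  284.000000
1    m1  327.500000
2    m4  193.666667
Reading off the mean of column 'loss_x100', we get 268.388888889.

268.388888889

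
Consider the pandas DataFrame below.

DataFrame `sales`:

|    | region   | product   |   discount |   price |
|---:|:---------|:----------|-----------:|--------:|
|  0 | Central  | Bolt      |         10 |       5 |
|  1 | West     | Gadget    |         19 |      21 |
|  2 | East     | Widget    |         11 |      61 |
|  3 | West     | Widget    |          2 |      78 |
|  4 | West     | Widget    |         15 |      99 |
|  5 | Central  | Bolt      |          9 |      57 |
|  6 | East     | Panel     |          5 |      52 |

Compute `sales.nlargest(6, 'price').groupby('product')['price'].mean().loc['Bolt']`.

57.0

take 6 rows with largest price:
    region product  discount  price
4     West  Widget        15     99
3     West  Widget         2     78
2     East  Widget        11     61
5  Central    Bolt         9     57
6     East   Panel         5     52
1     West  Gadget        19     21
group by product, mean of price:
product
Bolt      57.000000
Gadget    21.000000
Panel     52.000000
Widget    79.333333
Name: price, dtype: float64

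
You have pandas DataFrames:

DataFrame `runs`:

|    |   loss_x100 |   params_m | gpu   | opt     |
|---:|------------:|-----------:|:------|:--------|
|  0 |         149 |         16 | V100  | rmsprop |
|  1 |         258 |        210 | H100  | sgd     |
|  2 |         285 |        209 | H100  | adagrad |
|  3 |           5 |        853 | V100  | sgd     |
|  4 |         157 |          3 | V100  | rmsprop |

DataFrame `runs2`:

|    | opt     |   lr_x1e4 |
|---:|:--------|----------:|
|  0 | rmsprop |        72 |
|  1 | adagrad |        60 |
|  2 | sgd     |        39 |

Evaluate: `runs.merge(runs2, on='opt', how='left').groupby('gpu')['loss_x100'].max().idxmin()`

V100

merge on 'opt' (how='left') → 5 rows:
   loss_x100  params_m   gpu      opt  lr_x1e4
0        149        16  V100  rmsprop       72
1        258       210  H100      sgd       39
2        285       209  H100  adagrad       60
3          5       853  V100      sgd       39
4        157         3  V100  rmsprop       72
group by gpu, max of loss_x100:
gpu
H100    285
V100    157
Name: loss_x100, dtype: int64
Reading off the label with the smallest value, we get V100.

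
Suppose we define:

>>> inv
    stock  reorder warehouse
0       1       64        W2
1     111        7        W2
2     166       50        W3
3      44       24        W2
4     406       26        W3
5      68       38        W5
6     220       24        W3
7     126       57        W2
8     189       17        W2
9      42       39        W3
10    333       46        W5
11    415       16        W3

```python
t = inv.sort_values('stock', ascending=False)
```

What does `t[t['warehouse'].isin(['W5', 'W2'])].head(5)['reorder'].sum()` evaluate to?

sort by stock descending:
    stock  reorder warehouse
11    415       16        W3
4     406       26        W3
10    333       46        W5
6     220       24        W3
8     189       17        W2
2     166       50        W3
7     126       57        W2
1     111        7        W2
5      68       38        W5
3      44       24        W2
9      42       39        W3
0       1       64        W2
filter rows where warehouse in ['W5', 'W2']:
    stock  reorder warehouse
10    333       46        W5
8     189       17        W2
7     126       57        W2
1     111        7        W2
5      68       38        W5
3      44       24        W2
0       1       64        W2
take first 5 rows:
    stock  reorder warehouse
10    333       46        W5
8     189       17        W2
7     126       57        W2
1     111        7        W2
5      68       38        W5
So sum() = 165.

165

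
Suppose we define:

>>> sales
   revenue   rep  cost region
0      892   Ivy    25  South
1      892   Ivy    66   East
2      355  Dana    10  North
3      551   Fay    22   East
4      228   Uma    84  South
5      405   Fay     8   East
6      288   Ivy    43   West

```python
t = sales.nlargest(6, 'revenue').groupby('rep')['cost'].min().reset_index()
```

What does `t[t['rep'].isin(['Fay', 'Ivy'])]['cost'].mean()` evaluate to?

take 6 rows with largest revenue:
   revenue   rep  cost region
0      892   Ivy    25  South
1      892   Ivy    66   East
3      551   Fay    22   East
5      405   Fay     8   East
2      355  Dana    10  North
6      288   Ivy    43   West
group by rep, min of cost:
rep
Dana    10
Fay      8
Ivy     25
Name: cost, dtype: int64
reset_index():
    rep  cost
0  Dana    10
1   Fay     8
2   Ivy    25
filter rows where rep in ['Fay', 'Ivy']:
   rep  cost
1  Fay     8
2  Ivy    25
Taking the mean of column 'cost' gives 16.5.

16.5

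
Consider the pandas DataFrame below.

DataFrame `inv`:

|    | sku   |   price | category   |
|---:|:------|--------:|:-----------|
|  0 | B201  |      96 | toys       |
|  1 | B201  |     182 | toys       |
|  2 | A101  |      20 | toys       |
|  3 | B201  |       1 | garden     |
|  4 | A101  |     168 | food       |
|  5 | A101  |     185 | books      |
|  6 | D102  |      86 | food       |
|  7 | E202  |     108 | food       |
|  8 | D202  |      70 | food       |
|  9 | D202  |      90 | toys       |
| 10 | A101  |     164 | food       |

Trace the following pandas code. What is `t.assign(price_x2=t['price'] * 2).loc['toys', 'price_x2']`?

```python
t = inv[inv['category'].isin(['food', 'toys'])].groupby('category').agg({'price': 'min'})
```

40

filter rows where category in ['food', 'toys']:
     sku  price category
0   B201     96     toys
1   B201    182     toys
2   A101     20     toys
4   A101    168     food
6   D102     86     food
7   E202    108     food
8   D202     70     food
9   D202     90     toys
10  A101    164     food
group by category, min of price:
          price
category       
food         70
toys         20
add column price_x2 = t['price'] * 2:
          price  price_x2
category                 
food         70       140
toys         20        40
Finally, value at row 'toys', column 'price_x2' = 40.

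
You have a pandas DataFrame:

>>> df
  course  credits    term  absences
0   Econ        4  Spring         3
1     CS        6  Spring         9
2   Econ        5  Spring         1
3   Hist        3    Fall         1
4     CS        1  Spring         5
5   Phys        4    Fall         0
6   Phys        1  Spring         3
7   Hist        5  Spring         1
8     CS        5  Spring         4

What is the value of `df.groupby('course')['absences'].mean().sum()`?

10.5

group by course, mean of absences:
course
CS      6.0
Econ    2.0
Hist    1.0
Phys    1.5
Name: absences, dtype: float64
Hence 10.5.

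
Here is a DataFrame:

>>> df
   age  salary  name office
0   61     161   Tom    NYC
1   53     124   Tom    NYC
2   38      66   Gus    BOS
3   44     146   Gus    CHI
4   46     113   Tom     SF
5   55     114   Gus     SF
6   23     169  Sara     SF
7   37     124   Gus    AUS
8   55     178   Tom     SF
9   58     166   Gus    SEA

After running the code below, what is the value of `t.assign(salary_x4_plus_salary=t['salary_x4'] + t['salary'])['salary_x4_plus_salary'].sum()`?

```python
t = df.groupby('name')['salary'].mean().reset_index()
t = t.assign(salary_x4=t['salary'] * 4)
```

group by name, mean of salary:
name
Gus     123.2
Sara    169.0
Tom     144.0
Name: salary, dtype: float64
reset_index():
   name  salary
0   Gus   123.2
1  Sara   169.0
2   Tom   144.0
add column salary_x4 = t['salary'] * 4:
   name  salary  salary_x4
0   Gus   123.2      492.8
1  Sara   169.0      676.0
2   Tom   144.0      576.0
add column salary_x4_plus_salary = t['salary_x4'] + t['salary']:
   name  salary  salary_x4  salary_x4_plus_salary
0   Gus   123.2      492.8                  616.0
1  Sara   169.0      676.0                  845.0
2   Tom   144.0      576.0                  720.0
Hence 2181.0.

2181.0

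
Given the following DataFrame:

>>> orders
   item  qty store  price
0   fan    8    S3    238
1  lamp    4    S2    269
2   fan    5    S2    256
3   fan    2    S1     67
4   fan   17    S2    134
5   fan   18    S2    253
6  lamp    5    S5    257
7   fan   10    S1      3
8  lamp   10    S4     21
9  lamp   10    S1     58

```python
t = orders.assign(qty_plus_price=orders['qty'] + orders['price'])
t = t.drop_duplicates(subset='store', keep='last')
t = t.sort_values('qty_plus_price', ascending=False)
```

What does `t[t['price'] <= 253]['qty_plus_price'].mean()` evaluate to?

add column qty_plus_price = orders['qty'] + orders['price']:
   item  qty store  price  qty_plus_price
0   fan    8    S3    238             246
1  lamp    4    S2    269             273
2   fan    5    S2    256             261
3   fan    2    S1     67              69
4   fan   17    S2    134             151
5   fan   18    S2    253             271
6  lamp    5    S5    257             262
7   fan   10    S1      3              13
8  lamp   10    S4     21              31
9  lamp   10    S1     58              68
drop duplicate store (keep=last):
   item  qty store  price  qty_plus_price
0   fan    8    S3    238             246
5   fan   18    S2    253             271
6  lamp    5    S5    257             262
8  lamp   10    S4     21              31
9  lamp   10    S1     58              68
sort by qty_plus_price descending:
   item  qty store  price  qty_plus_price
5   fan   18    S2    253             271
6  lamp    5    S5    257             262
0   fan    8    S3    238             246
9  lamp   10    S1     58              68
8  lamp   10    S4     21              31
filter rows where price <= 253:
   item  qty store  price  qty_plus_price
5   fan   18    S2    253             271
0   fan    8    S3    238             246
9  lamp   10    S1     58              68
8  lamp   10    S4     21              31
Finally, mean of column 'qty_plus_price' = 154.0.

154.0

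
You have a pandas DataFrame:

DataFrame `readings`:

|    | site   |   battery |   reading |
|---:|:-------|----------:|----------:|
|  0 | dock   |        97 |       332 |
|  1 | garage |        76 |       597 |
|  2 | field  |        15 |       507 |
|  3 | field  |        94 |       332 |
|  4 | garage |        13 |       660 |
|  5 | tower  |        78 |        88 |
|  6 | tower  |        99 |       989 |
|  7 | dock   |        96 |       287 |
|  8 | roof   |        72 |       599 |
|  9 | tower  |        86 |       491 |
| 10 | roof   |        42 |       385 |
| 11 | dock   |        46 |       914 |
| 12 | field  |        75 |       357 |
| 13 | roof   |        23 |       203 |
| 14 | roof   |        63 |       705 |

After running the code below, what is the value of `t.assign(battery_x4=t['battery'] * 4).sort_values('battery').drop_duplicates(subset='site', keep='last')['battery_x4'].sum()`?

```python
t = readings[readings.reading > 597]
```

920

filter rows where reading > 597:
      site  battery  reading
4   garage       13      660
6    tower       99      989
8     roof       72      599
11    dock       46      914
14    roof       63      705
add column battery_x4 = t['battery'] * 4:
      site  battery  reading  battery_x4
4   garage       13      660          52
6    tower       99      989         396
8     roof       72      599         288
11    dock       46      914         184
14    roof       63      705         252
sort by battery:
      site  battery  reading  battery_x4
4   garage       13      660          52
11    dock       46      914         184
14    roof       63      705         252
8     roof       72      599         288
6    tower       99      989         396
drop duplicate site (keep=last):
      site  battery  reading  battery_x4
4   garage       13      660          52
11    dock       46      914         184
8     roof       72      599         288
6    tower       99      989         396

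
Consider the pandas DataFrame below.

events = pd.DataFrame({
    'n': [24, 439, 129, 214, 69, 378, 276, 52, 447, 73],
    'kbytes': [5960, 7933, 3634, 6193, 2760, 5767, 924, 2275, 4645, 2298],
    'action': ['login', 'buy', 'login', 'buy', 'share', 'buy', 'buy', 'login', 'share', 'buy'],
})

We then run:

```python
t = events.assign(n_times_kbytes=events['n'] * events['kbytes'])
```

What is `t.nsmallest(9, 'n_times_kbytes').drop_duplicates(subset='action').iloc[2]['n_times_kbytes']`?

190440

add column n_times_kbytes = events['n'] * events['kbytes']:
     n  kbytes action  n_times_kbytes
0   24    5960  login          143040
1  439    7933    buy         3482587
2  129    3634  login          468786
3  214    6193    buy         1325302
4   69    2760  share          190440
5  378    5767    buy         2179926
6  276     924    buy          255024
7   52    2275  login          118300
8  447    4645  share         2076315
9   73    2298    buy          167754
take 9 rows with smallest n_times_kbytes:
     n  kbytes action  n_times_kbytes
7   52    2275  login          118300
0   24    5960  login          143040
9   73    2298    buy          167754
4   69    2760  share          190440
6  276     924    buy          255024
2  129    3634  login          468786
3  214    6193    buy         1325302
8  447    4645  share         2076315
5  378    5767    buy         2179926
drop duplicate action (keep=first):
    n  kbytes action  n_times_kbytes
7  52    2275  login          118300
9  73    2298    buy          167754
4  69    2760  share          190440
So iloc[2]['n_times_kbytes'] = 190440.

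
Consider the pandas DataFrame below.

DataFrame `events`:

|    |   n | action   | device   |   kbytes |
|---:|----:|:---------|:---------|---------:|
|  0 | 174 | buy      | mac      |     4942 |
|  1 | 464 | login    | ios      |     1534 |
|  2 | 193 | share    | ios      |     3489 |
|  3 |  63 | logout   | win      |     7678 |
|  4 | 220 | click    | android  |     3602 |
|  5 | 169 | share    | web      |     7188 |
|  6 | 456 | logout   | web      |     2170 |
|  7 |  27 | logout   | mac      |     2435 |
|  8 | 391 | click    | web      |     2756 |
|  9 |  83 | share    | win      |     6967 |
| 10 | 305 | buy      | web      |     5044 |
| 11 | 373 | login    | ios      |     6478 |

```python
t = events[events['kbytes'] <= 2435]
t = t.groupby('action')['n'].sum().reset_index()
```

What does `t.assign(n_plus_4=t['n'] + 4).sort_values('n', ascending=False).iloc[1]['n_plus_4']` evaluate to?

468

filter rows where kbytes <= 2435:
     n  action device  kbytes
1  464   login    ios    1534
6  456  logout    web    2170
7   27  logout    mac    2435
group by action, sum of n:
action
login     464
logout    483
Name: n, dtype: int64
reset_index():
   action    n
0   login  464
1  logout  483
add column n_plus_4 = t['n'] + 4:
   action    n  n_plus_4
0   login  464       468
1  logout  483       487
sort by n descending:
   action    n  n_plus_4
1  logout  483       487
0   login  464       468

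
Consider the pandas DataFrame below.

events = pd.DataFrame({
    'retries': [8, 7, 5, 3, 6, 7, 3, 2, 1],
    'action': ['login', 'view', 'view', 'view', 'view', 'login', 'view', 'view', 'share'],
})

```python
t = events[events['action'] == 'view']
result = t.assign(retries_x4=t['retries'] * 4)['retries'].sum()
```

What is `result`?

filter rows where action == 'view':
   retries action
1        7   view
2        5   view
3        3   view
4        6   view
6        3   view
7        2   view
add column retries_x4 = t['retries'] * 4:
   retries action  retries_x4
1        7   view          28
2        5   view          20
3        3   view          12
4        6   view          24
6        3   view          12
7        2   view           8
Hence 26.

26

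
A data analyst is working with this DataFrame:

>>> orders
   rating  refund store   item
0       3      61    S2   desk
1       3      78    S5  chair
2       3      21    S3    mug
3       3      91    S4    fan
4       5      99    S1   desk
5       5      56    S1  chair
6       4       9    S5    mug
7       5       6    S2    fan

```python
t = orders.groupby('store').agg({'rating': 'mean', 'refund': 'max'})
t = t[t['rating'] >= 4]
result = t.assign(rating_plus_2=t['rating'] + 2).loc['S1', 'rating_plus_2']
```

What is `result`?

group by store: mean(rating), max(refund):
       rating  refund
store                
S1        5.0      99
S2        4.0      61
S3        3.0      21
S4        3.0      91
S5        3.5      78
filter rows where rating >= 4:
       rating  refund
store                
S1        5.0      99
S2        4.0      61
add column rating_plus_2 = t['rating'] + 2:
       rating  refund  rating_plus_2
store                               
S1        5.0      99            7.0
S2        4.0      61            6.0
Then the value at row 'S1', column 'rating_plus_2': 7.0

7.0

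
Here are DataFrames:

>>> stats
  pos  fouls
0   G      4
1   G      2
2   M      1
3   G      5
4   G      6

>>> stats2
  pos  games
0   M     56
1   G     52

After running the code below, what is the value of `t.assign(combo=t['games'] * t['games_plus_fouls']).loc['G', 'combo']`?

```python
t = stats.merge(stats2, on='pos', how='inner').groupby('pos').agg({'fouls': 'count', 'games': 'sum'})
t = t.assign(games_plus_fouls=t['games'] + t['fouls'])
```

merge on 'pos' (how='inner') → 5 rows:
  pos  fouls  games
0   G      4     52
1   G      2     52
2   M      1     56
3   G      5     52
4   G      6     52
group by pos: count(fouls), sum(games):
     fouls  games
pos              
G        4    208
M        1     56
add column games_plus_fouls = t['games'] + t['fouls']:
     fouls  games  games_plus_fouls
pos                                
G        4    208               212
M        1     56                57
add column combo = t['games'] * t['games_plus_fouls']:
     fouls  games  games_plus_fouls  combo
pos                                       
G        4    208               212  44096
M        1     56                57   3192

44096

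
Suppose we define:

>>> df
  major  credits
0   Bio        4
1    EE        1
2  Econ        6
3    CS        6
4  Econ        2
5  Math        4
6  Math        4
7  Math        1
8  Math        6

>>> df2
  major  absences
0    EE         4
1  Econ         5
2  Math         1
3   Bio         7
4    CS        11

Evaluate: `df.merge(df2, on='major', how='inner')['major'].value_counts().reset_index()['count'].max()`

4

merge on 'major' (how='inner') → 9 rows:
  major  credits  absences
0   Bio        4         7
1    EE        1         4
2  Econ        6         5
3    CS        6        11
4  Econ        2         5
5  Math        4         1
6  Math        4         1
7  Math        1         1
8  Math        6         1
value_counts of major:
major
Math    4
Econ    2
Bio     1
EE      1
CS      1
Name: count, dtype: int64
reset_index():
  major  count
0  Math      4
1  Econ      2
2   Bio      1
3    EE      1
4    CS      1
Taking the max of column 'count' gives 4.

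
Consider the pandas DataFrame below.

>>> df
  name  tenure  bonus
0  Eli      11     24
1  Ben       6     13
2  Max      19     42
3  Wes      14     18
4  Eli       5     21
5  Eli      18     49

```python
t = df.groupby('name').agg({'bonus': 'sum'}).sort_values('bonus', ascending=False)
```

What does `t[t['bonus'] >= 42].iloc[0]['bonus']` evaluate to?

94

group by name, sum of bonus:
      bonus
name       
Ben      13
Eli      94
Max      42
Wes      18
sort by bonus descending:
      bonus
name       
Eli      94
Max      42
Wes      18
Ben      13
filter rows where bonus >= 42:
      bonus
name       
Eli      94
Max      42
Finally, value at position 0, column 'bonus' = 94.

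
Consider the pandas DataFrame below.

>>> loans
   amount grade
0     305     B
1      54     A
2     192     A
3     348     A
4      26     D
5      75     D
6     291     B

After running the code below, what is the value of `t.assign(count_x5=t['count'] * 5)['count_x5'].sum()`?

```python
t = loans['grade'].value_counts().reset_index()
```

value_counts of grade:
grade
A    3
B    2
D    2
Name: count, dtype: int64
reset_index():
  grade  count
0     A      3
1     B      2
2     D      2
add column count_x5 = t['count'] * 5:
  grade  count  count_x5
0     A      3        15
1     B      2        10
2     D      2        10
Taking the sum of column 'count_x5' gives 35.

35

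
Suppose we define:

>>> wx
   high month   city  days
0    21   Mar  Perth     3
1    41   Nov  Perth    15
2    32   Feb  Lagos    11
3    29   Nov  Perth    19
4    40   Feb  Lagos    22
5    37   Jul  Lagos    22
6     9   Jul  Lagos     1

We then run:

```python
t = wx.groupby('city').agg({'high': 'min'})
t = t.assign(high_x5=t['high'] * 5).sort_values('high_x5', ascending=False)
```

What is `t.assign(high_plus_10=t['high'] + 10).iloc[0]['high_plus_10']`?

group by city, min of high:
       high
city       
Lagos     9
Perth    21
add column high_x5 = t['high'] * 5:
       high  high_x5
city                
Lagos     9       45
Perth    21      105
sort by high_x5 descending:
       high  high_x5
city                
Perth    21      105
Lagos     9       45
add column high_plus_10 = t['high'] + 10:
       high  high_x5  high_plus_10
city                              
Perth    21      105            31
Lagos     9       45            19
Reading off the value at position 0, column 'high_plus_10', we get 31.

31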